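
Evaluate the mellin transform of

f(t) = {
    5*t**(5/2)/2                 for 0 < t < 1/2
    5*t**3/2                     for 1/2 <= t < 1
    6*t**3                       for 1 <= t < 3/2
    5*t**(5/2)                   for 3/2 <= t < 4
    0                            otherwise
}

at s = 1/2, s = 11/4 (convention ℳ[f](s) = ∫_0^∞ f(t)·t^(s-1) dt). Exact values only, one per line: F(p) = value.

slice at 1/2, 1, 3/2, transform all 4 pieces, and sum them
for t in [0, 1/2): the term is ∫ 5*t**(5/2)/2·t^(s-1)
on [1/2, 1): add ∫ 5*t**3/2·t^(s-1) dt
segment 1 to 3/2 holds 6*t**3; add its integral
segment 3/2 to 4 holds 5*t**(5/2); add its integral

F(1/2) = -5*sqrt(2)/112 + 81*sqrt(6)/28 + 4807/48
F(11/4) = -405*2**(3/4)*3**(1/4)/112 - 14/23 - 5*2**(1/4)/736 + 5*2**(3/4)/672 + 729*2**(1/4)*3**(3/4)/184 + 20480*sqrt(2)/21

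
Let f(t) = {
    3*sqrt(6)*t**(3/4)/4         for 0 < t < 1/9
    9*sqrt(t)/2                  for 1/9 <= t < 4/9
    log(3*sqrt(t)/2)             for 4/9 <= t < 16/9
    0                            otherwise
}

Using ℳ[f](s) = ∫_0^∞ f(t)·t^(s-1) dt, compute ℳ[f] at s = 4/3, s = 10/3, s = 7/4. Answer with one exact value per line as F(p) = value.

undo the power substitution: 3*sqrt(6)*t**(3/2)/4 on [0, 1/3); 9*t/2 on [1/3, 2/3); log(3*t/2) on [2/3, 4/3)
back out the common scale on t: t**(3/2) on [0, 1/2); 3*t on [1/2, 1); log(t) on [1, 2)
linearity at 1/9, 4/9 turns ℳ[f](s) into 3 summed integrals
segment 0 to 1/9 holds 3*sqrt(6)*t**(3/4)/4; add its integral
[1/9, 4/9) adds the kernel integral of 9*sqrt(t)/2
[4/9, 16/9) adds the kernel integral of log(3*sqrt(t)/2)

F(4/3) = 3**(1/3)*(-6600*2**(1/3) - 600 + 88*sqrt(2) + 5625*2**(2/3) + 17600*2**(1/3)*log(2))/19800
F(10/3) = 3**(1/3)*(-3462144*2**(1/3) - 3675 + 575*sqrt(2) + 497448*2**(2/3) + 23080960*2**(1/3)*log(2))/20539575
F(7/4) = sqrt(3)*(-31700 + 17747*sqrt(2) + 107520*log(2))/119070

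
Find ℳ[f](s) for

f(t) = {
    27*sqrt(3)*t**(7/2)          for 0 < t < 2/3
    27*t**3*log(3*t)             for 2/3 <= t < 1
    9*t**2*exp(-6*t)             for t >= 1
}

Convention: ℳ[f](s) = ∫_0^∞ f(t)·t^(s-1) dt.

6**(-s - 2)*(-2*12**(s + 2)*(s + 2)*(2*s + 7)*log(2) - 2*12**(s + 2)*(2*s + 7)*log(2) + 2*12**(s + 2)*(2*s + 7) + 4*12**(s + 2)*sqrt(2)*(2*s + (s + 2)**2 + 5) + 3*18**(s + 2)*(s + 2)*(2*s + 7)*log(3) - 3*18**(s + 2)*(2*s + 7) + 3*18**(s + 2)*(2*s + 7)*log(3) + 3**(s + 2)*(2*s + 7)*(2*s + (s + 2)**2 + 5)*uppergamma(s + 2, 6))/(3**s*(2*s + 7)*(2*s + (s + 2)**2 + 5))
  Re(s) > -7/2

back out the common scale on t: t**(7/2) on [0, 2); t**3*log(t) on [2, 3); t**2*exp(-2*t) on [3, ∞)
undo the shared t-power: t**(3/2) on [0, 2); t*log(t) on [2, 3); exp(-2*t) on [3, ∞)
linearity at 2/3, 1 turns ℳ[f](s) into 3 summed integrals
∫ 27*sqrt(3)*t**(7/2)·t^(s-1) over [0, 2/3)
segment [2/3, 1) carries 27*t**3*log(3*t); integrate it
between 1 and ∞ the integrand is 9*t**2*exp(-6*t)·t^(s-1)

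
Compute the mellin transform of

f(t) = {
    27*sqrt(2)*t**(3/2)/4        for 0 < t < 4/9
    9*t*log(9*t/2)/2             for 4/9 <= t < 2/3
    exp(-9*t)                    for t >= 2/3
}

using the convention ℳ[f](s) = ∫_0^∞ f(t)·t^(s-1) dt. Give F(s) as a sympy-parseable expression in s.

the common scale on t comes off first: 3*sqrt(6)*t**(3/2)/4 on [0, 4/3); 3*t*log(3*t/2)/2 on [4/3, 2); exp(-3*t) on [2, ∞)
strip the common scale on t: t**(3/2) on [0, 2); t*log(t) on [2, 3); exp(-2*t) on [3, ∞)
breakpoints 4/9, 2/3: one integral from each of the 3 segments
for t in [0, 4/9): the term is ∫ 27*sqrt(2)*t**(3/2)/4·t^(s-1)
∫ 9*t*log(9*t/2)/2·t^(s-1) over [4/9, 2/3)
segment 2/3 to ∞ holds exp(-9*t); add its integral

(-12**s*s*(2*s + 3)*log(4) - 12**s*(2*s + 3)*log(4) + 12**s*(4*s + 6) + 12**s*sqrt(2)*(4*s**2 + 8*s + 4) + 3*18**s*s*(2*s + 3)*log(3) + 18**s*(-6*s - 9) + 3*18**s*(2*s + 3)*log(3) + 3**s*(2*s + 3)*(s**2 + 2*s + 1)*uppergamma(s, 6))/(27**s*(2*s + 3)*(s**2 + 2*s + 1))
  Re(s) > -3/2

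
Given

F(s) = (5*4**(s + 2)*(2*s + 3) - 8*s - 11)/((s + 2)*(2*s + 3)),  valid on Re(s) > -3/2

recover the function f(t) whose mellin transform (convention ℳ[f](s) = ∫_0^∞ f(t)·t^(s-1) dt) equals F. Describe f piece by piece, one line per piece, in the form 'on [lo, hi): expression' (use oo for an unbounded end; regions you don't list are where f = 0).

on [0, 1): t**(3/2)
on [1, 4): 5*t**2

breakpoints 1: one integral from each of the 2 segments
for t in [0, 1): the term is ∫ t**(3/2)·t^(s-1)
on [1, 4): add ∫ 5*t**2·t^(s-1) dt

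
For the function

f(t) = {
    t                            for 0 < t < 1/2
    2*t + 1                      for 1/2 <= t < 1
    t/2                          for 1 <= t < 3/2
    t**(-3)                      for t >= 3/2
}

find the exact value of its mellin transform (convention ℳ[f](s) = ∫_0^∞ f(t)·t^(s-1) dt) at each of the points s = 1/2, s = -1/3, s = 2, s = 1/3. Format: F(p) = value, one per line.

summing 4 kernel integrals split by 1/2, 1, 3/2 yields ℳ[f](s)
segment [0, 1/2) carries t; integrate it
∫ over [1/2, 1) of (2*t + 1)·t^(s-1) joins the sum
over [1, 3/2), the kernel integral of t/2 enters the sum
piece [3/2, ∞): integrate t**(-3) against the kernel

F(1/2) = -7*sqrt(2)/6 + 167*sqrt(6)/540 + 3
F(-1/3) = 2**(1/3)*(-405*2**(2/3) + 437*3**(2/3) + 2430)/1080
F(2) = 33/16
F(1/3) = 2**(2/3)*(-486 + 97*3**(1/3) + 594*2**(1/3))/288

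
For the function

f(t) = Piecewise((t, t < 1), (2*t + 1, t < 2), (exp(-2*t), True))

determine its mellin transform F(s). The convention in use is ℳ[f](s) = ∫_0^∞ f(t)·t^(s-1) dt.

(2**s*s*(s + 1)*uppergamma(s, 4) - 2*4**s*s - 4**s + 5*8**s*s + 8**s)/(4**s*s*(s + 1))
  Re(s) > -1

along the cuts 1, 2, ℳ[f](s) splits into 3 integrals
segment 0 to 1 holds t; add its integral
over [1, 2), the kernel integral of (2*t + 1) enters the sum
the [2, ∞) slice contributes ∫ exp(-2*t)·t^(s-1) dt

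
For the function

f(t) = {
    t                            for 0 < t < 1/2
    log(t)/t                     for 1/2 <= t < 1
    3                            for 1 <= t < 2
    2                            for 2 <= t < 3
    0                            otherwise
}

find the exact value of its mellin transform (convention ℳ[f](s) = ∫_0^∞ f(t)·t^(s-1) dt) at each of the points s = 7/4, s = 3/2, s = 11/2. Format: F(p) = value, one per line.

linearity at 1/2, 1, 2 turns ℳ[f](s) into 4 summed integrals
the [0, 1/2) slice contributes ∫ t·t^(s-1) dt
∫ log(t)/t·t^(s-1) over [1/2, 1)
the [1, 2) slice contributes ∫ 3·t^(s-1) dt
on [2, 3): add ∫ 2·t^(s-1) dt

F(7/4) = 2**(1/4)*(-2420*2**(3/4) + 924*log(2) + 1295 + 1584*sqrt(2) + 2376*6**(3/4))/1386
F(3/2) = -6 + sqrt(2)*log(2) + 203*sqrt(2)/60 + 4*sqrt(3)
F(11/2) = sqrt(2)*(-220480*sqrt(2) + 5148*log(2) + 4315123 + 32752512*sqrt(6))/741312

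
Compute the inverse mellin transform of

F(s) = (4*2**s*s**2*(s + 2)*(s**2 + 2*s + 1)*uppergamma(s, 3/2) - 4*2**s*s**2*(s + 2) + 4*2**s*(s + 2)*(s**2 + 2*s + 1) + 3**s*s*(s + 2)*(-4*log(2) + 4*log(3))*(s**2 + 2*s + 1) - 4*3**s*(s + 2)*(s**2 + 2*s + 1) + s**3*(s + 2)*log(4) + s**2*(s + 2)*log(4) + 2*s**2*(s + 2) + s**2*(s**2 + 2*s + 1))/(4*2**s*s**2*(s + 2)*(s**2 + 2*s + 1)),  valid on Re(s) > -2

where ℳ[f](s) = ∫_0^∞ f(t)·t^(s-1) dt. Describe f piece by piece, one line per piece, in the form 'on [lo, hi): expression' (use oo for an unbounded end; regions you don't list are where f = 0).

on [0, 1/2): t**2
on [1/2, 1): t*log(t)
on [1, 3/2): log(t)
on [3/2, oo): exp(-t)

summing 4 kernel integrals split by 1/2, 1, 3/2 yields ℳ[f](s)
the [0, 1/2) slice contributes ∫ t**2·t^(s-1) dt
∫ over [1/2, 1) of t*log(t)·t^(s-1) joins the sum
segment 1 to 3/2 holds log(t); add its integral
on [3/2, ∞) integrate f = exp(-t) against the kernel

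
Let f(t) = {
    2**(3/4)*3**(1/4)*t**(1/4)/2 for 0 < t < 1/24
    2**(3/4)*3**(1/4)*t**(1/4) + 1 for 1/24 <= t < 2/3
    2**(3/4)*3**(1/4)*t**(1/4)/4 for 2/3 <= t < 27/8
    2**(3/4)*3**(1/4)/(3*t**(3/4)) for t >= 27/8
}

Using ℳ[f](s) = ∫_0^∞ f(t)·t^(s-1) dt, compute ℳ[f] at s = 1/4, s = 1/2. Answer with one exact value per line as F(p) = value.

reversing the common scale on t: t**(1/4) on [0, 1/16); 2*t**(1/4) + 1 on [1/16, 1); t**(1/4)/2 on [1, 81/16); …
the power substitution comes off first: sqrt(t) on [0, 1/4); 2*sqrt(t) + 1 on [1/4, 1); sqrt(t)/2 on [1, 9/4); …
reversing the power substitution: t on [0, 1/2); 2*t + 1 on [1/2, 1); t/2 on [1, 3/2); …
f breaks at 1/24, 2/3, 27/8 into 4 integrals to sum
the [0, 1/24) slice contributes ∫ 2**(3/4)*3**(1/4)*t**(1/4)/2·t^(s-1) dt
segment 1/24 to 2/3 holds (2**(3/4)*3**(1/4)*t**(1/4) + 1); add its integral
∫ over [2/3, 27/8) of 2**(3/4)*3**(1/4)*t**(1/4)/4·t^(s-1) joins the sum
piece [27/8, ∞): integrate 2**(3/4)*3**(1/4)/(3*t**(3/4)) against the kernel

F(1/4) = 275*2**(1/4)*3**(3/4)/108
F(1/2) = 11*sqrt(6)/4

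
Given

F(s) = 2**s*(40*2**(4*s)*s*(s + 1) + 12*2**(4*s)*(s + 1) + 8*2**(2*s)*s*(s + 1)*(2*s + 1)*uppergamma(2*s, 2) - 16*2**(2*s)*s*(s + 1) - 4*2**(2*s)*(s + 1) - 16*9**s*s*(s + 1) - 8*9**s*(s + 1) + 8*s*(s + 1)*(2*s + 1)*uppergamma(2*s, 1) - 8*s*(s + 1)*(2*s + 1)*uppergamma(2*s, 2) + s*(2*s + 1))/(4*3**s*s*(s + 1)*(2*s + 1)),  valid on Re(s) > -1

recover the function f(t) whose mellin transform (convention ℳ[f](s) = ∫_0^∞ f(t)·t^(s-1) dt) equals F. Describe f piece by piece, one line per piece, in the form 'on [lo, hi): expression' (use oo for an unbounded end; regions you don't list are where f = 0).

on [0, 2/3): 3*t/8
on [2/3, 8/3): exp(-sqrt(6)*sqrt(t)/2)
on [8/3, 6): sqrt(6)*sqrt(t)/4 + 1
on [6, 32/3): sqrt(6)*sqrt(t)/4 + 3
on [32/3, oo): exp(-sqrt(6)*sqrt(t)/4)

undo the common scale on t: t/4 on [0, 1); exp(-sqrt(t)) on [1, 4); sqrt(t)/2 + 1 on [4, 9); …
reversing the power substitution: t**2/4 on [0, 1); exp(-t) on [1, 2); t/2 + 1 on [2, 3); …
invert the common scale on t to get t**2 on [0, 1/2); exp(-2*t) on [1/2, 1); t + 1 on [1, 3/2); …
breakpoints 2/3, 8/3, 6, 32/3: one integral from each of the 5 segments
segment [0, 2/3) carries 3*t/8; integrate it
for t in [2/3, 8/3): the term is ∫ exp(-sqrt(6)*sqrt(t)/2)·t^(s-1)
over [8/3, 6), the kernel integral of (sqrt(6)*sqrt(t)/4 + 1) enters the sum
over [6, 32/3), the kernel integral of (sqrt(6)*sqrt(t)/4 + 3) enters the sum
piece [32/3, ∞): integrate exp(-sqrt(6)*sqrt(t)/4) against the kernel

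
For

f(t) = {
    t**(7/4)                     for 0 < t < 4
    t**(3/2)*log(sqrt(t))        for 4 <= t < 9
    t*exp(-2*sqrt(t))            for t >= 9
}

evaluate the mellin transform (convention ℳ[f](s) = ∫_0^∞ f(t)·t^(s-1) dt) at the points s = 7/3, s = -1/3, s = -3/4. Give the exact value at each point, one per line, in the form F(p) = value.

the shared t-power comes off first: t**(3/4) on [0, 4); sqrt(t)*log(sqrt(t)) on [4, 9); exp(-2*sqrt(t)) on [9, ∞)
back out the power substitution: t**(3/2) on [0, 2); t*log(t) on [2, 3); exp(-2*t) on [3, ∞)
split f at 4, 9: ℳ[f](s) collects 3 kernel integrals
[0, 4) adds the kernel integral of t**(7/4)
segment [4, 9) carries t**(3/2)*log(sqrt(t)); integrate it
segment 9 to ∞ holds t*exp(-2*sqrt(t)); add its integral

F(7/3) = -39366*3**(2/3)/529 - 768*2**(2/3)*log(2)/23 + 2**(1/3)*uppergamma(20/3, 6)/64 + 2304*2**(2/3)/529 + 3072*2**(1/6)/49 + 13122*3**(2/3)*log(3)/23
F(-1/3) = -162*3**(1/3)/49 - 24*2**(1/3)*log(2)/7 + 2**(2/3)*uppergamma(4/3, 6)/2 + 72*2**(1/3)/49 + 48*2**(5/6)/17 + 54*3**(1/3)*log(3)/7
F(-3/4) = -8*sqrt(3)/3 + sqrt(2)*sqrt(pi)*erfc(sqrt(6)) + 16*sqrt(2)/9 + 4 + log(3**(4*sqrt(3))/2**(8*sqrt(2)/3))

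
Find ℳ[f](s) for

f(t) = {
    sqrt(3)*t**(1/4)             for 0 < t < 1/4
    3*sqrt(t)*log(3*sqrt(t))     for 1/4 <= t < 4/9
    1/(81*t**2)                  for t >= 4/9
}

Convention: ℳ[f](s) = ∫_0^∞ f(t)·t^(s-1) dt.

(64*2**(4*s)*s*(2*s - 4)*(4*s + 1)*log(2) - 32*2**(4*s)*(2*s - 4)*(4*s + 1) + 32*2**(4*s)*(2*s - 4)*(4*s + 1)*log(2) - 2**(4*s)*(4*s + 1)*(4*s**2 + 4*s + 1) - 48*3**(2*s)*s*(2*s - 4)*(4*s + 1)*log(3) + 48*3**(2*s)*s*(2*s - 4)*(4*s + 1)*log(2) - 24*3**(2*s)*(2*s - 4)*(4*s + 1)*log(3) + 24*3**(2*s)*(2*s - 4)*(4*s + 1)*log(2) + 24*3**(2*s)*(2*s - 4)*(4*s + 1) + 16*3**(2*s)*sqrt(6)*(2*s - 4)*(4*s**2 + 4*s + 1))/(8*6**(2*s)*(2*s - 4)*(4*s + 1)*(4*s**2 + 4*s + 1))
  -1/4 < Re(s) < 2

remove the power substitution first: sqrt(3)*sqrt(t) on [0, 1/2); 3*t*log(3*t) on [1/2, 2/3); 1/(81*t**4) on [2/3, ∞)
remove the common scale on t first: sqrt(t) on [0, 3/2); t*log(t) on [3/2, 2); t**(-4) on [2, ∞)
treat the 3 regions marked off by 1/4, 4/9 separately and sum
for t in [0, 1/4): the term is ∫ sqrt(3)*t**(1/4)·t^(s-1)
the [1/4, 4/9) slice contributes ∫ 3*sqrt(t)*log(3*sqrt(t))·t^(s-1) dt
on [4/9, ∞) integrate f = 1/(81*t**2) against the kernel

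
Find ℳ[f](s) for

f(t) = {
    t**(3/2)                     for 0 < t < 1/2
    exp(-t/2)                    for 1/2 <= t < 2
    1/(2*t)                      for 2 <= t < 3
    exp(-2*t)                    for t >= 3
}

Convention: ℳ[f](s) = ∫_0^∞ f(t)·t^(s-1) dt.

summing 4 kernel integrals split by 1/2, 2, 3 yields ℳ[f](s)
segment [0, 1/2) carries t**(3/2); integrate it
∫ over [1/2, 2) of exp(-t/2)·t^(s-1) joins the sum
∫ over [2, 3) of 1/(2*t)·t^(s-1) joins the sum
piece [3, ∞): integrate exp(-2*t) against the kernel

(12*24**s*(s - 1)*(2*s + 3)*uppergamma(s, 1/4) - 12*24**s*(s - 1)*(2*s + 3)*uppergamma(s, 1) - 3*24**s*(2*s + 3) + 2*36**s*(2*s + 3) + 12*6**s*(s - 1)*(2*s + 3)*uppergamma(s, 6) + 6*sqrt(2)*6**s*(s - 1))/(12*12**s*(s - 1)*(2*s + 3))
  Re(s) > -3/2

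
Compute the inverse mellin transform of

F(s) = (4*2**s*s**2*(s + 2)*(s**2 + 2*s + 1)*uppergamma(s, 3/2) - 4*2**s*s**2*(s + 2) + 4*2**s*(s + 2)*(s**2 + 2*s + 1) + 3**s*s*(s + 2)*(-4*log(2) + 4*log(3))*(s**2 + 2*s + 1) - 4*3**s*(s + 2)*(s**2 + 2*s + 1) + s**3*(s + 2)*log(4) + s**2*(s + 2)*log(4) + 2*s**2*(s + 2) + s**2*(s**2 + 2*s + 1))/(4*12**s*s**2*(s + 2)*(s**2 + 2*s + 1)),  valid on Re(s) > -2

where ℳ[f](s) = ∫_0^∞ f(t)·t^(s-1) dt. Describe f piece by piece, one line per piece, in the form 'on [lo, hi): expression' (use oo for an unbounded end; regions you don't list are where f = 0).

back out the common scale on t: 4*t**2 on [0, 1/4); 2*t*log(2*t) on [1/4, 1/2); log(2*t) on [1/2, 3/4); …
back out the common scale on t: t**2 on [0, 1/2); t*log(t) on [1/2, 1); log(t) on [1, 3/2); …
the 4 pieces separated at 1/12, 1/6, 1/4 each add one integral
∫ over [0, 1/12) of 36*t**2·t^(s-1) joins the sum
segment [1/12, 1/6) carries 6*t*log(6*t); integrate it
∫ over [1/6, 1/4) of log(6*t)·t^(s-1) joins the sum
on [1/4, ∞) integrate f = exp(-6*t) against the kernel

on [0, 1/12): 36*t**2
on [1/12, 1/6): 6*t*log(6*t)
on [1/6, 1/4): log(6*t)
on [1/4, oo): exp(-6*t)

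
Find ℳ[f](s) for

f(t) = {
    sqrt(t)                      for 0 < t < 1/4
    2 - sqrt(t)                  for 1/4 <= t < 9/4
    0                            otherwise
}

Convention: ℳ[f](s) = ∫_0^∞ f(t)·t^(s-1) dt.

back out the power substitution: t on [0, 1/2); 2 - t on [1/2, 3/2)
summing 2 kernel integrals split by 1/4 yields ℳ[f](s)
segment 0 to 1/4 holds sqrt(t); add its integral
piece [1/4, 9/4): integrate (2 - sqrt(t)) against the kernel

(9**s*s + 2*9**s - 2*s - 2)/(4**s*s*(2*s + 1))
  Re(s) > -1/2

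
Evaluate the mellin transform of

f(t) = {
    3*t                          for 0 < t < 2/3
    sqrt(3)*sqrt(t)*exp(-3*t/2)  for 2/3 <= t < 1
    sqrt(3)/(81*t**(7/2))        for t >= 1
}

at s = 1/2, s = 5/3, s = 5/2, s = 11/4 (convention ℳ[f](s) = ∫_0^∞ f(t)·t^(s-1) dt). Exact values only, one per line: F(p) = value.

reversing the common scale on t: t on [0, 2); sqrt(t)*exp(-t/2) on [2, 3); t**(-7/2) on [3, ∞)
undo the shared t-power: sqrt(t) on [0, 2); exp(-t/2) on [2, 3); t**(-4) on [3, ∞)
along the cuts 2/3, 1, ℳ[f](s) splits into 3 integrals
segment 0 to 2/3 holds 3*t; add its integral
segment [2/3, 1) carries sqrt(3)*sqrt(t)*exp(-3*t/2); integrate it
for t in [1, ∞): the term is ∫ sqrt(3)/(81*t**(7/2))·t^(s-1)

F(1/2) = sqrt(3)*(-162*E + 162*exp(3/2) + (1 + 108*sqrt(2))*exp(5/2))*exp(-5/2)/243
F(5/3) = 3**(1/3)*(-264*2**(1/6)*uppergamma(13/6, 3/2) + 4*3**(1/6) + 99*2**(2/3) + 264*2**(1/6)*uppergamma(13/6, 1))/594
F(5/2) = sqrt(3)*(-1218*E + (7 + 48*sqrt(2))*exp(5/2) + 840*exp(3/2))*exp(-5/2)/567
F(11/4) = -8*6**(1/4)*uppergamma(13/4, 3/2)/27 + 4*sqrt(3)/243 + 32*2**(3/4)*3**(1/4)/405 + 8*6**(1/4)*uppergamma(13/4, 1)/27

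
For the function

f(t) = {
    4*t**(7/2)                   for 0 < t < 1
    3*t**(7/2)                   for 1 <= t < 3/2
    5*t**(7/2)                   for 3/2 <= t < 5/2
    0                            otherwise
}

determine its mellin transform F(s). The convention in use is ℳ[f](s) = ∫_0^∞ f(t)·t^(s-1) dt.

2*(-2*(3/2)**(s + 7/2) + 5*(5/2)**(s + 7/2) + 1)/(2*s + 7)
  Re(s) > -7/2

f breaks at 1, 3/2 into 3 integrals to sum
on [0, 1): add ∫ 4*t**(7/2)·t^(s-1) dt
between 1 and 3/2 the integrand is 3*t**(7/2)·t^(s-1)
over [3/2, 5/2), the kernel integral of 5*t**(7/2) enters the sum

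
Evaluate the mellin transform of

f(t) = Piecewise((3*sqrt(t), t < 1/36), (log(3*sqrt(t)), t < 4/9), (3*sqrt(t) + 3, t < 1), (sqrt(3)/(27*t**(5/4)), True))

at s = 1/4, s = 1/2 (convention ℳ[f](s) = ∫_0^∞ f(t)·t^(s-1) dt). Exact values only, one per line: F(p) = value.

F(1/4) = sqrt(6)*(-330 + sqrt(2) + 108*log(2) + 144*sqrt(6))/54
F(1/2) = 4*sqrt(3)/81 + 5*log(2)/3 + 11/4

undo the power substitution: 3*t on [0, 1/6); log(3*t) on [1/6, 2/3); 3*t + 3 on [2/3, 1); …
reversing the common scale on t: t on [0, 1/2); log(t) on [1/2, 2); t + 3 on [2, 3); …
split f at 1/36, 4/9, 1: ℳ[f](s) collects 4 kernel integrals
on [0, 1/36) integrate f = 3*sqrt(t) against the kernel
piece [1/36, 4/9): integrate log(3*sqrt(t)) against the kernel
∫ over [4/9, 1) of (3*sqrt(t) + 3)·t^(s-1) joins the sum
over [1, ∞), the kernel integral of sqrt(3)/(27*t**(5/4)) enters the sum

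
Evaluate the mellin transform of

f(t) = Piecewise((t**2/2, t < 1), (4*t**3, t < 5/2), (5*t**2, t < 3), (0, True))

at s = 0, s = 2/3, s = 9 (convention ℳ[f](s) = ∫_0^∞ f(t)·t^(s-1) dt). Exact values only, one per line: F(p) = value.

F(0) = 213/8
F(2/3) = -159/176 + 1875*2**(1/3)*5**(2/3)/704 + 135*3**(2/3)/8
F(9) = 4034858631/45056

along the cuts 1, 5/2, ℳ[f](s) splits into 3 integrals
on [0, 1): add ∫ t**2/2·t^(s-1) dt
over [1, 5/2), the kernel integral of 4*t**3 enters the sum
on [5/2, 3): add ∫ 5*t**2·t^(s-1) dt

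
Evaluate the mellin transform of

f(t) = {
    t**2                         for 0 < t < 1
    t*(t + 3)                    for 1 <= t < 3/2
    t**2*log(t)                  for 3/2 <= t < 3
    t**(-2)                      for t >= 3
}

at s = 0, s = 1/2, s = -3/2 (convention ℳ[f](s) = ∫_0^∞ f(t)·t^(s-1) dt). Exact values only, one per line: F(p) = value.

F(0) = 9*log(2)/8 + 143/144 + 27*log(3)/8
F(1/2) = -922*sqrt(3)/675 - 2 + 213*sqrt(6)/100 + log(2**(9*sqrt(6)/20)*3**(-9*sqrt(6)/20 + 18*sqrt(3)/5))
F(-3/2) = -2266*sqrt(3)/567 + sqrt(6) + log(2**(sqrt(6))*3**(-sqrt(6) + 2*sqrt(3))) + 6

back out the shared t-power: t on [0, 1); t + 3 on [1, 3/2); t*log(t) on [3/2, 3); …
the 4 pieces separated at 1, 3/2, 3 each add one integral
segment [0, 1) carries t**2; integrate it
∫ over [1, 3/2) of t*(t + 3)·t^(s-1) joins the sum
segment [3/2, 3) carries t**2*log(t); integrate it
on [3, ∞): add ∫ t**(-2)·t^(s-1) dt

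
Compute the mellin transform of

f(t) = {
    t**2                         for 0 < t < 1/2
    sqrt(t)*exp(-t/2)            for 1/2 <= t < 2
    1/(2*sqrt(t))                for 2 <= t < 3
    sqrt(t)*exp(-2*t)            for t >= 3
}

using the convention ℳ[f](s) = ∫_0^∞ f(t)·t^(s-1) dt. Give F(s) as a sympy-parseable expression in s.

remove the shared t-power first: t**(3/2) on [0, 1/2); exp(-t/2) on [1/2, 2); 1/(2*t) on [2, 3); …
summing 4 kernel integrals split by 1/2, 2, 3 yields ℳ[f](s)
∫ over [0, 1/2) of t**2·t^(s-1) joins the sum
∫ sqrt(t)*exp(-t/2)·t^(s-1) over [1/2, 2)
on [2, 3) integrate f = 1/(2*sqrt(t)) against the kernel
∫ over [3, ∞) of sqrt(t)*exp(-2*t)·t^(s-1) joins the sum

12**(1/2 - s)*(-8*2**(2*s)*6**(s + 1/2)*(s + 2)*(2*s - 1)*uppergamma(s + 1/2, 1) - 4*2**(2*s)*6**(s + 1/2)*(s + 2) + 4*24**(s + 1/2)*(s + 2)*(2*s - 1)*uppergamma(s + 1/2, 1/4) + 8*6**(2*s)*(s + 2) + 4*6**(s + 1/2)*(s + 2)*(2*s - 1)*uppergamma(s + 1/2, 6) + sqrt(2)*6**(s + 1/2)*(2*s - 1))/(48*(s + 2)*(2*s - 1))
  Re(s) > -2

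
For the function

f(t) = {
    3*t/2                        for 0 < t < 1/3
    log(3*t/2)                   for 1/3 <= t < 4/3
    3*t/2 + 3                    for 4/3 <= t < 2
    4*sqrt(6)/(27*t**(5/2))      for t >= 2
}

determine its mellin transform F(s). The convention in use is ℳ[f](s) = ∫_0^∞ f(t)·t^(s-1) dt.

(-270*2**(2*s)*s**2*(2*s - 5) + 54*2**(2*s)*s*(s + 1)*(2*s - 5)*log(2) - 162*2**(2*s)*s*(2*s - 5) - 54*2**(2*s)*(s + 1)*(2*s - 5) - 4*sqrt(3)*6**s*s**2*(s + 1) + 324*6**s*s**2*(2*s - 5) + 162*6**s*s*(2*s - 5) + 27*s**2*(2*s - 5) + 54*s*(s + 1)*(2*s - 5)*log(2) + (2*s - 5)*(54*s + 54))/(54*3**s*s**2*(s + 1)*(2*s - 5))
  -1 < Re(s) < 5/2

the common scale on t comes off first: t on [0, 1/2); log(t) on [1/2, 2); t + 3 on [2, 3); …
decompose at 1/3, 4/3, 2; ℳ[f](s) sums the 4 pieces' integrals
on [0, 1/3) integrate f = 3*t/2 against the kernel
∫ log(3*t/2)·t^(s-1) over [1/3, 4/3)
the [4/3, 2) slice contributes ∫ (3*t/2 + 3)·t^(s-1) dt
[2, ∞) adds the kernel integral of 4*sqrt(6)/(27*t**(5/2))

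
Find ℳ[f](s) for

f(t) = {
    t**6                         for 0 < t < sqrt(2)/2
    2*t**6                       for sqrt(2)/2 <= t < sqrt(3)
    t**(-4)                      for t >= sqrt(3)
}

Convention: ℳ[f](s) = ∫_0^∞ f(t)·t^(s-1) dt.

(3880*6**(s/2)*s - 15600*6**(s/2) - 9*s + 36)/(72*2**(s/2)*(s**2 + 2*s - 24))
  -6 < Re(s) < 4

peel off the power substitution: t**3 on [0, 1/2); 2*t**3 on [1/2, 3); t**(-2) on [3, ∞)
strip the shared t-power: t on [0, 1/2); 2*t on [1/2, 3); t**(-4) on [3, ∞)
linearity at sqrt(2)/2, sqrt(3) turns ℳ[f](s) into 3 summed integrals
between 0 and sqrt(2)/2 the integrand is t**6·t^(s-1)
segment sqrt(2)/2 to sqrt(3) holds 2*t**6; add its integral
∫ over [sqrt(3), ∞) of t**(-4)·t^(s-1) joins the sum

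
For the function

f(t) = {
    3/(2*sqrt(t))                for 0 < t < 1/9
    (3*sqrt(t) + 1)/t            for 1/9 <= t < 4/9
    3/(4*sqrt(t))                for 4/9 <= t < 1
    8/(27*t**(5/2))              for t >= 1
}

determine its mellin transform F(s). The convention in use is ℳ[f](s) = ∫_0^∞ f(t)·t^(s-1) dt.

reversing the shared t-power: 3*sqrt(t)/2 on [0, 1/9); 3*sqrt(t) + 1 on [1/9, 4/9); 3*sqrt(t)/4 on [4/9, 1); …
back out the power substitution: 3*t/2 on [0, 1/3); 3*t + 1 on [1/3, 2/3); 3*t/4 on [2/3, 1); …
remove the common scale on t first: t on [0, 1/2); 2*t + 1 on [1/2, 1); t/2 on [1, 3/2); …
breakpoints 1/9, 4/9, 1: one integral from each of the 4 segments
on [0, 1/9): add ∫ 3/(2*sqrt(t))·t^(s-1) dt
on [1/9, 4/9): add ∫ (3*sqrt(t) + 1)/t·t^(s-1) dt
∫ over [4/9, 1) of 3/(4*sqrt(t))·t^(s-1) joins the sum
between 1 and ∞ the integrand is 8/(27*t**(5/2))·t^(s-1)

(196*3**(2*s)*s**2 - 942*3**(2*s)*s + 746*3**(2*s) + 2430*4**s*s**2 - 8019*4**s*s + 4860*4**s - 5832*s**2 + 18468*s - 9720)/(108*3**(2*s)*(4*s**3 - 16*s**2 + 17*s - 5))
  1/2 < Re(s) < 5/2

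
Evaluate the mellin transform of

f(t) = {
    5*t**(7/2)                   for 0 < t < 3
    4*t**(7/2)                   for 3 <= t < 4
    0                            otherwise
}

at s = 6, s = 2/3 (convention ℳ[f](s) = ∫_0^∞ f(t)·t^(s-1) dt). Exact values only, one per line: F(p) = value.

F(6) = 39366*sqrt(3)/19 + 4194304/19
F(2/3) = 486*3**(1/6)/25 + 6144*2**(1/3)/25

slice at 3, transform all 2 pieces, and sum them
for t in [0, 3): the term is ∫ 5*t**(7/2)·t^(s-1)
over [3, 4), the kernel integral of 4*t**(7/2) enters the sum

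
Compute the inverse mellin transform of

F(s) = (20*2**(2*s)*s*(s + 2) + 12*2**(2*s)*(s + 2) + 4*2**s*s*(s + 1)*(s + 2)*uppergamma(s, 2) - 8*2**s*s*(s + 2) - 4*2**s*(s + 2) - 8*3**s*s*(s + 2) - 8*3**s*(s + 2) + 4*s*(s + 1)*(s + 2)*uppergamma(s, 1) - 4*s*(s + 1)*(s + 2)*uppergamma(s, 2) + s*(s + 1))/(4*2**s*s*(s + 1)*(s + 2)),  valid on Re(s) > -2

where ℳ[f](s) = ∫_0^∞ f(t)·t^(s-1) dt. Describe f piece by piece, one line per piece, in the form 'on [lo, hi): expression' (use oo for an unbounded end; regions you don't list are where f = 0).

split f at 1/2, 1, 3/2, 2: ℳ[f](s) collects 5 kernel integrals
∫ over [0, 1/2) of t**2·t^(s-1) joins the sum
segment [1/2, 1) carries exp(-2*t); integrate it
segment [1, 3/2) carries (t + 1); integrate it
segment 3/2 to 2 holds (t + 3); add its integral
piece [2, ∞): integrate exp(-t) against the kernel

on [0, 1/2): t**2
on [1/2, 1): exp(-2*t)
on [1, 3/2): t + 1
on [3/2, 2): t + 3
on [2, oo): exp(-t)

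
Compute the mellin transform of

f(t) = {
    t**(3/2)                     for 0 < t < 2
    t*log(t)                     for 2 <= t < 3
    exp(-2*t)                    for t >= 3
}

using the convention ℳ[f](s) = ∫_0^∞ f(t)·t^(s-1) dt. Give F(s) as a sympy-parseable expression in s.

(-12**s*s*(2*s + 3)*log(4) - 12**s*(2*s + 3)*log(4) + 12**s*(4*s + 6) + 12**s*sqrt(2)*(4*s**2 + 8*s + 4) + 3*18**s*s*(2*s + 3)*log(3) + 18**s*(-6*s - 9) + 3*18**s*(2*s + 3)*log(3) + 3**s*(2*s + 3)*(s**2 + 2*s + 1)*uppergamma(s, 6))/(6**s*(2*s + 3)*(s**2 + 2*s + 1))
  Re(s) > -3/2

slice at 2, 3, transform all 3 pieces, and sum them
piece [0, 2): integrate t**(3/2) against the kernel
∫ t*log(t)·t^(s-1) over [2, 3)
segment 3 to ∞ holds exp(-2*t); add its integral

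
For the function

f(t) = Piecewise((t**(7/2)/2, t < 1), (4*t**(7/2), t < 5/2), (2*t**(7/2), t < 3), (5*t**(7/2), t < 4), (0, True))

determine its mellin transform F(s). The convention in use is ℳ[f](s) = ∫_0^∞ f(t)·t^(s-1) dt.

summing 4 kernel integrals split by 1, 5/2, 3 yields ℳ[f](s)
over [0, 1), the kernel integral of t**(7/2)/2 enters the sum
segment 1 to 5/2 holds 4*t**(7/2); add its integral
the [5/2, 3) slice contributes ∫ 2*t**(7/2)·t^(s-1) dt
on [3, 4): add ∫ 5*t**(7/2)·t^(s-1) dt

(-6*3**(s + 7/2) + 10*4**(s + 7/2) + 4*(5/2)**(s + 7/2) - 7)/(2*s + 7)
  Re(s) > -7/2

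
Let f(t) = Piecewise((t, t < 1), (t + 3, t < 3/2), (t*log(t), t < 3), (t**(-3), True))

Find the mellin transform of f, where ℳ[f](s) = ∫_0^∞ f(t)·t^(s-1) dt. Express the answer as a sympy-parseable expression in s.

(-162*2**s*s*(s - 3)*(s**2 + 2*s + 1) - 162*2**s*(s - 3)*(s**2 + 2*s + 1) - 81*3**s*s**2*(s - 3)*(s + 1)*log(3) + 81*3**s*s**2*(s - 3)*(s + 1)*log(2) - 81*3**s*s*(s - 3)*(s + 1)*log(3) + 81*3**s*s*(s - 3)*(s + 1)*log(2) + 81*3**s*s*(s - 3)*(s + 1) + 243*3**s*s*(s - 3)*(s**2 + 2*s + 1) + 162*3**s*(s - 3)*(s**2 + 2*s + 1) + 162*6**s*s**2*(s - 3)*(s + 1)*log(3) - 162*6**s*s*(s - 3)*(s + 1) + 162*6**s*s*(s - 3)*(s + 1)*log(3) - 2*6**s*s*(s + 1)*(s**2 + 2*s + 1))/(54*2**s*s*(s - 3)*(s + 1)*(s**2 + 2*s + 1))
  -1 < Re(s) < 3

f breaks at 1, 3/2, 3 into 4 integrals to sum
segment 0 to 1 holds t; add its integral
∫ over [1, 3/2) of (t + 3)·t^(s-1) joins the sum
over [3/2, 3), the kernel integral of t*log(t) enters the sum
over [3, ∞), the kernel integral of t**(-3) enters the sum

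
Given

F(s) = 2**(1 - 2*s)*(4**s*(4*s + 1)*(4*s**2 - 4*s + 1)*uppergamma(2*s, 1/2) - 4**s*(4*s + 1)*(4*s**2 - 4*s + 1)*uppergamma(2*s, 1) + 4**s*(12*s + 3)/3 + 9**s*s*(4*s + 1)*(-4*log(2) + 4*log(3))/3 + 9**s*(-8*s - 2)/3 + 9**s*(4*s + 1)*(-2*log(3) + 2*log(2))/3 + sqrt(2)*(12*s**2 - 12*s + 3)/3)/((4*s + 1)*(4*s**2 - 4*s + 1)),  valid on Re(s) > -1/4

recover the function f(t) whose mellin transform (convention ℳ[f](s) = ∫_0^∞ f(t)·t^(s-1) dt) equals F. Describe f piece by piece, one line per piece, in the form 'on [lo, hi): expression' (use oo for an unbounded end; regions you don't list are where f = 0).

on [0, 1/4): t**(1/4)
on [1/4, 1): exp(-sqrt(t))
on [1, 9/4): log(sqrt(t))/sqrt(t)

back out the power substitution: sqrt(t) on [0, 1/2); exp(-t) on [1/2, 1); log(t)/t on [1, 3/2)
split f at 1/4, 1: ℳ[f](s) collects 3 kernel integrals
piece [0, 1/4): integrate t**(1/4) against the kernel
segment [1/4, 1) carries exp(-sqrt(t)); integrate it
[1, 9/4) adds the kernel integral of log(sqrt(t))/sqrt(t)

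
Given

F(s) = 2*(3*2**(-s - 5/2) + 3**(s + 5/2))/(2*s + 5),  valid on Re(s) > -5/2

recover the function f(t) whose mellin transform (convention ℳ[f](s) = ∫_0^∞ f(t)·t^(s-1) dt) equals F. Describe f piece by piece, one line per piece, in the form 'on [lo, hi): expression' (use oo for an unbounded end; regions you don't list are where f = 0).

on [0, 1/2): 4*t**(5/2)
on [1/2, 3): t**(5/2)

split f at 1/2: ℳ[f](s) collects 2 kernel integrals
∫ over [0, 1/2) of 4*t**(5/2)·t^(s-1) joins the sum
∫ t**(5/2)·t^(s-1) over [1/2, 3)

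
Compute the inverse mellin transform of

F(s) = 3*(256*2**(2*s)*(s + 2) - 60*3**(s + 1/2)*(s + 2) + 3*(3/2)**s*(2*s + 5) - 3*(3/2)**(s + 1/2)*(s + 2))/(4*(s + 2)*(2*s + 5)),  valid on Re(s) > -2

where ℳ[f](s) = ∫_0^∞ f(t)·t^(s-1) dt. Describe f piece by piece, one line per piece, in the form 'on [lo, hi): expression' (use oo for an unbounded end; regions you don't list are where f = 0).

linearity at 3/2, 3 turns ℳ[f](s) into 3 summed integrals
on [0, 3/2): add ∫ t**2·t^(s-1) dt
between 3/2 and 3 the integrand is t**(5/2)/2·t^(s-1)
on [3, 4) integrate f = 3*t**(5/2) against the kernel

on [0, 3/2): t**2
on [3/2, 3): t**(5/2)/2
on [3, 4): 3*t**(5/2)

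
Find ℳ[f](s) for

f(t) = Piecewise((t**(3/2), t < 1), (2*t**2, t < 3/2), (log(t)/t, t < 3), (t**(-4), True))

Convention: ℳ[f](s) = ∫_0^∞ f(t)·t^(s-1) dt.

(324*2**s*(s - 4)*(s + 2)*(s**2 - 2*s + 1) - 324*2**s*(s - 4)*(2*s + 3)*(s**2 - 2*s + 1) - 108*3**s*s*(s - 4)*(s + 2)*(2*s + 3)*log(3) + 108*3**s*s*(s - 4)*(s + 2)*(2*s + 3)*log(2) - 108*3**s*(s - 4)*(s + 2)*(2*s + 3)*log(2) + 108*3**s*(s - 4)*(s + 2)*(2*s + 3) + 108*3**s*(s - 4)*(s + 2)*(2*s + 3)*log(3) + 729*3**s*(s - 4)*(2*s + 3)*(s**2 - 2*s + 1) + 54*6**s*s*(s - 4)*(s + 2)*(2*s + 3)*log(3) - 54*6**s*(s - 4)*(s + 2)*(2*s + 3)*log(3) - 54*6**s*(s - 4)*(s + 2)*(2*s + 3) - 2*6**s*(s + 2)*(2*s + 3)*(s**2 - 2*s + 1))/(162*2**s*(s - 4)*(s + 2)*(2*s + 3)*(s**2 - 2*s + 1))
  -3/2 < Re(s) < 4

f breaks at 1, 3/2, 3 into 4 integrals to sum
over [0, 1), the kernel integral of t**(3/2) enters the sum
segment [1, 3/2) carries 2*t**2; integrate it
on [3/2, 3): add ∫ log(t)/t·t^(s-1) dt
[3, ∞) adds the kernel integral of t**(-4)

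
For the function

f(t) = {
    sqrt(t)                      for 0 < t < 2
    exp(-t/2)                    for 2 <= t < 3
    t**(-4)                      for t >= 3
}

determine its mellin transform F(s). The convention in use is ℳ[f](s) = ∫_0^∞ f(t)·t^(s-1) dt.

the 3 pieces separated at 2, 3 each add one integral
on [0, 2) integrate f = sqrt(t) against the kernel
on [2, 3): add ∫ exp(-t/2)·t^(s-1) dt
on [3, ∞): add ∫ t**(-4)·t^(s-1) dt

(2**s*(s - 4)*(2*s + 1)*uppergamma(s, 1) - 2**s*(s - 4)*(2*s + 1)*uppergamma(s, 3/2) + 2*2**(s + 1/2)*(s - 4) - 3**s*(2*s + 1)/81)/((s - 4)*(2*s + 1))
  -1/2 < Re(s) < 4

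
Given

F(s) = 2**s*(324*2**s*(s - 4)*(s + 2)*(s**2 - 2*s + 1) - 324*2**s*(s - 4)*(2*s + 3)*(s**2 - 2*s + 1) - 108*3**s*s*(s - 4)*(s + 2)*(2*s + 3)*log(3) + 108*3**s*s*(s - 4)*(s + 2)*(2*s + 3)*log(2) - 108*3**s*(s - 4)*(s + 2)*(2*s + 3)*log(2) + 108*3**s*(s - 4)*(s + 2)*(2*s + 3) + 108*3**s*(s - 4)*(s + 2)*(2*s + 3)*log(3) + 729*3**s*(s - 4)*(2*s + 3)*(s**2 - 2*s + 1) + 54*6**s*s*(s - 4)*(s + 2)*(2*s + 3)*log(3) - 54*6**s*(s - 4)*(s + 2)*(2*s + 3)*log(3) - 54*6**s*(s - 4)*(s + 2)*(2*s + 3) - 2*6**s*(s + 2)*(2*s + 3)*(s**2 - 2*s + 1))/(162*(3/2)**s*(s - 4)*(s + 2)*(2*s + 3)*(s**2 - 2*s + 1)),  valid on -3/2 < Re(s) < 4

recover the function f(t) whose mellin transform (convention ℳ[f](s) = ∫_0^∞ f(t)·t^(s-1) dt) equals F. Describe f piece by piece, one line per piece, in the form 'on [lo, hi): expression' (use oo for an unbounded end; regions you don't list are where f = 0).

on [0, 8/3): 3*sqrt(6)*t**(3/2)/32
on [8/3, 4): 9*t**2/32
on [4, 8): 8*log(3*t/8)/(3*t)
on [8, oo): 4096/(81*t**4)

back out the common scale on t: 3*sqrt(3)*t**(3/2)/8 on [0, 4/3); 9*t**2/8 on [4/3, 2); 4*log(3*t/4)/(3*t) on [2, 4); …
back out the common scale on t: sqrt(2)*t**(3/2)/4 on [0, 2); t**2/2 on [2, 3); 2*log(t/2)/t on [3, 6); …
back out the common scale on t: t**(3/2) on [0, 1); 2*t**2 on [1, 3/2); log(t)/t on [3/2, 3); …
summing 4 kernel integrals split by 8/3, 4, 8 yields ℳ[f](s)
segment [0, 8/3) carries 3*sqrt(6)*t**(3/2)/32; integrate it
on [8/3, 4) integrate f = 9*t**2/32 against the kernel
on [4, 8) integrate f = 8*log(3*t/8)/(3*t) against the kernel
for t in [8, ∞): the term is ∫ 4096/(81*t**4)·t^(s-1)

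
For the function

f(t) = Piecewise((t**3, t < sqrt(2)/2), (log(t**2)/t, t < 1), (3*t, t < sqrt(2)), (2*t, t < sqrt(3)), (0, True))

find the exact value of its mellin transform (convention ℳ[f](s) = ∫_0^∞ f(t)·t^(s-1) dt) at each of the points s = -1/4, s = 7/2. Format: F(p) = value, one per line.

undo the shared t-power: t**2 on [0, sqrt(2)/2); log(t**2)/t**2 on [sqrt(2)/2, 1); 3 on [1, sqrt(2)); …
peel off the power substitution: t on [0, 1/2); log(t)/t on [1/2, 1); 3 on [1, 2); …
cuts at sqrt(2)/2, 1, sqrt(2): linearity sums the 4 kernel integrals
segment 0 to sqrt(2)/2 holds t**3; add its integral
segment [sqrt(2)/2, 1) carries log(t**2)/t; integrate it
on [1, sqrt(2)): add ∫ 3*t·t^(s-1) dt
over [sqrt(2), sqrt(3)), the kernel integral of 2*t enters the sum

F(-1/4) = 2**(5/8)*(-2178*2**(3/8) - 660*log(2) + 550*2**(3/4) + 1131 + 1100*6**(3/8))/825
F(7/2) = 2**(3/4)*(-11544*2**(1/4) + 2340*log(2) + 2097 + 10400*sqrt(2) + 46800*6**(1/4))/23400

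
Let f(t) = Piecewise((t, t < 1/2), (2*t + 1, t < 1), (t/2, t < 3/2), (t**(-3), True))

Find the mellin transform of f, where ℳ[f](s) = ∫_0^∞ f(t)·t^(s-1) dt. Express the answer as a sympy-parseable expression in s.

(270*2**s*s**2 - 702*2**s*s - 324*2**s + 49*3**s*s**2 - 275*3**s*s - 162*s**2 + 378*s + 324)/(108*2**s*s*(s**2 - 2*s - 3))
  -1 < Re(s) < 3

the 4 pieces separated at 1/2, 1, 3/2 each add one integral
on [0, 1/2): add ∫ t·t^(s-1) dt
segment 1/2 to 1 holds (2*t + 1); add its integral
[1, 3/2) adds the kernel integral of t/2
[3/2, ∞) adds the kernel integral of t**(-3)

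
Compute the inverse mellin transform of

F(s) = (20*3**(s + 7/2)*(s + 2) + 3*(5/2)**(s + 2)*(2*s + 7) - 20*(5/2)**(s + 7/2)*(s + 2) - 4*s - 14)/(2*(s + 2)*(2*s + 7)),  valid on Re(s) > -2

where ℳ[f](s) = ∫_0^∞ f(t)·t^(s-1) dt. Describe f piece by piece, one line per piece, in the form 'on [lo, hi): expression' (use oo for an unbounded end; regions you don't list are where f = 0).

on [0, 1): t**2/2
on [1, 5/2): 3*t**2/2
on [5/2, 3): 5*t**(7/2)

summing 3 kernel integrals split by 1, 5/2 yields ℳ[f](s)
piece [0, 1): integrate t**2/2 against the kernel
between 1 and 5/2 the integrand is 3*t**2/2·t^(s-1)
∫ 5*t**(7/2)·t^(s-1) over [5/2, 3)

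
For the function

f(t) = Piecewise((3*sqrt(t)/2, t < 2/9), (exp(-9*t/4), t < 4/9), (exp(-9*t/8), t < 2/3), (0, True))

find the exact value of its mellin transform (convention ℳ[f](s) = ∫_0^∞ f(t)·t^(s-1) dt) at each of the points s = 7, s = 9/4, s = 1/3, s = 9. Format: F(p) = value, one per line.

F(7) = -355168768*exp(-3/4)/531441 - 32063488*exp(-1)/4782969 + 128*sqrt(2)/71744535 + 836310784*exp(-1/2)/1594323
F(9/4) = 8*2**(1/4)*sqrt(3)*(-88*sqrt(2)*uppergamma(9/4, 3/4) - 22*2**(1/4)*uppergamma(9/4, 1) + sqrt(2) + 22*2**(1/4)*uppergamma(9/4, 1/2) + 88*sqrt(2)*uppergamma(9/4, 1/2))/2673
F(1/3) = 6**(1/3)*(-2**(2/3)*uppergamma(1/3, 3/4)/3 - 2**(1/3)*uppergamma(1/3, 1)/3 + 2**(1/3)*uppergamma(1/3, 1/2)/3 + sqrt(2)/5 + 2**(2/3)*uppergamma(1/3, 1/2)/3)
F(9) = -1272942282752*exp(-3/4)/43046721 - 28731244544*exp(-1)/387420489 + 512*sqrt(2)/7360989291 + 331101604864*exp(-1/2)/14348907

remove the common scale on t first: sqrt(6)*sqrt(t)/2 on [0, 1/3); exp(-3*t/2) on [1/3, 2/3); exp(-3*t/4) on [2/3, 1)
remove the common scale on t first: sqrt(3)*sqrt(t) on [0, 1/6); exp(-3*t) on [1/6, 1/3); exp(-3*t/2) on [1/3, 1/2)
peel off the common scale on t: sqrt(t) on [0, 1/2); exp(-t) on [1/2, 1); exp(-t/2) on [1, 3/2)
breakpoints 2/9, 4/9: one integral from each of the 3 segments
segment [0, 2/9) carries 3*sqrt(t)/2; integrate it
∫ exp(-9*t/4)·t^(s-1) over [2/9, 4/9)
∫ over [4/9, 2/3) of exp(-9*t/8)·t^(s-1) joins the sum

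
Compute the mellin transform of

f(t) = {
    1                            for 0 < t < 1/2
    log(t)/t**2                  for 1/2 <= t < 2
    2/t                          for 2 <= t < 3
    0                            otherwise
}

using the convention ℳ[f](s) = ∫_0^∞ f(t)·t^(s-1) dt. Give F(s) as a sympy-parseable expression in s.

(3*2**(2*s)*s*(s - 2)*(s - 1)*log(2) - 3*2**(2*s)*s*(s - 1) - 12*4**s*s*(s - 2)**2 + 8*6**s*s*(s - 2)**2 + 48*s*(s - 2)*(s - 1)*log(2) + 48*s*(s - 1) + 12*(s - 2)**2*(s - 1))/(12*2**s*s*(s - 2)**2*(s - 1))
  Re(s) > 0

the shared t-power comes off first: t on [0, 1/2); log(t)/t on [1/2, 2); 2 on [2, 3)
back out the shared t-power: t**2 on [0, 1/2); log(t) on [1/2, 2); 2*t on [2, 3)
split f at 1/2, 2: ℳ[f](s) collects 3 kernel integrals
on [0, 1/2) integrate f = 1 against the kernel
on [1/2, 2) integrate f = log(t)/t**2 against the kernel
∫ over [2, 3) of 2/t·t^(s-1) joins the sum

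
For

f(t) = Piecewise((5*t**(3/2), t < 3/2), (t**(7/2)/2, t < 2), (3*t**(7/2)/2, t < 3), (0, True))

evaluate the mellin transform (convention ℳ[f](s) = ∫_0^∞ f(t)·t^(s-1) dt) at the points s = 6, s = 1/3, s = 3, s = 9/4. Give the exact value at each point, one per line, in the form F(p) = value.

F(6) = -1024*sqrt(2)/19 + 91125*sqrt(6)/19456 + 59049*sqrt(3)/19
F(1/3) = -48*2**(5/6)/23 + 7389*2**(1/6)*3**(5/6)/4048 + 243*3**(5/6)/23
F(3) = -128*sqrt(2)/13 + 3951*sqrt(6)/1664 + 2187*sqrt(3)/13
F(9/4) = -128*2**(3/4)/23 + 1413*2**(1/4)*3**(3/4)/736 + 1458*3**(3/4)/23

cuts at 3/2, 2: linearity sums the 3 kernel integrals
the [0, 3/2) slice contributes ∫ 5*t**(3/2)·t^(s-1) dt
on [3/2, 2): add ∫ t**(7/2)/2·t^(s-1) dt
between 2 and 3 the integrand is 3*t**(7/2)/2·t^(s-1)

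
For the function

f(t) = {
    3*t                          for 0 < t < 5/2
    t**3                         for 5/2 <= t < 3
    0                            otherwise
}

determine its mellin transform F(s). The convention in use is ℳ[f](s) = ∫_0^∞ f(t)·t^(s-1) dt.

summing 2 kernel integrals split by 5/2 yields ℳ[f](s)
[0, 5/2) adds the kernel integral of 3*t
segment 5/2 to 3 holds t**3; add its integral

(-65*5**s*s + 55*5**s + 216*6**s*s + 216*6**s)/(8*2**s*(s**2 + 4*s + 3))
  Re(s) > -1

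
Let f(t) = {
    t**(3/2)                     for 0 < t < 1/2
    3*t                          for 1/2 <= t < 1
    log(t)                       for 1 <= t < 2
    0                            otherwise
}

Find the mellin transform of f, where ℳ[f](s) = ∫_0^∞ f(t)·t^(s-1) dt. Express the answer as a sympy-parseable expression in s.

(-2*2**(2*s)*(s + 1)*(2*s + 3) + 6*2**s*s**2*(2*s + 3) + 2*2**s*(s + 1)*(2*s + 3) + 4**s*s*(s + 1)*(2*s + 3)*log(4) + sqrt(2)*s**2*(s + 1) - 3*s**2*(2*s + 3))/(2*2**s*s**2*(s + 1)*(2*s + 3))
  Re(s) > -3/2

treat the 3 regions marked off by 1/2, 1 separately and sum
on [0, 1/2): add ∫ t**(3/2)·t^(s-1) dt
on [1/2, 1): add ∫ 3*t·t^(s-1) dt
segment 1 to 2 holds log(t); add its integral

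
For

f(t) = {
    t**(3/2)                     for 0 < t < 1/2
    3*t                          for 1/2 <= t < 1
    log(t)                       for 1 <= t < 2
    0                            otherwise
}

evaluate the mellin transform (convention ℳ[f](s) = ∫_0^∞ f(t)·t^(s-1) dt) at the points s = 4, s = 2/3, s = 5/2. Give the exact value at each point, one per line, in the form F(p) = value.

f breaks at 1/2, 1 into 3 integrals to sum
on [0, 1/2) integrate f = t**(3/2) against the kernel
on [1/2, 1) integrate f = 3*t against the kernel
for t in [1, 2): the term is ∫ log(t)·t^(s-1)

F(4) = -57/160 + sqrt(2)/352 + 4*log(2)
F(2/3) = -9*2**(2/3)/4 - 9*2**(1/3)/20 + 3*2**(5/6)/52 + 3*2**(2/3)*log(2)/2 + 81/20
F(5/2) = sqrt(2)*(-15536 + 11567*sqrt(2) + 35840*log(2))/22400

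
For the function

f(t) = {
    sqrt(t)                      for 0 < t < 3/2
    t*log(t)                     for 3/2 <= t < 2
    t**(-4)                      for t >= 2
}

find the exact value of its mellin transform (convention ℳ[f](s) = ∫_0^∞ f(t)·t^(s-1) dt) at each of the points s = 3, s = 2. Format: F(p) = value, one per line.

F(3) = -81*log(3)/64 - 47/256 + 27*sqrt(6)/56 + 337*log(2)/64
F(2) = -9*log(3)/8 - 7/18 + 9*sqrt(6)/20 + 91*log(2)/24

integrate the 3 segments split at 3/2, 2, then add the results
the [0, 3/2) slice contributes ∫ sqrt(t)·t^(s-1) dt
segment 3/2 to 2 holds t*log(t); add its integral
on [2, ∞): add ∫ t**(-4)·t^(s-1) dt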